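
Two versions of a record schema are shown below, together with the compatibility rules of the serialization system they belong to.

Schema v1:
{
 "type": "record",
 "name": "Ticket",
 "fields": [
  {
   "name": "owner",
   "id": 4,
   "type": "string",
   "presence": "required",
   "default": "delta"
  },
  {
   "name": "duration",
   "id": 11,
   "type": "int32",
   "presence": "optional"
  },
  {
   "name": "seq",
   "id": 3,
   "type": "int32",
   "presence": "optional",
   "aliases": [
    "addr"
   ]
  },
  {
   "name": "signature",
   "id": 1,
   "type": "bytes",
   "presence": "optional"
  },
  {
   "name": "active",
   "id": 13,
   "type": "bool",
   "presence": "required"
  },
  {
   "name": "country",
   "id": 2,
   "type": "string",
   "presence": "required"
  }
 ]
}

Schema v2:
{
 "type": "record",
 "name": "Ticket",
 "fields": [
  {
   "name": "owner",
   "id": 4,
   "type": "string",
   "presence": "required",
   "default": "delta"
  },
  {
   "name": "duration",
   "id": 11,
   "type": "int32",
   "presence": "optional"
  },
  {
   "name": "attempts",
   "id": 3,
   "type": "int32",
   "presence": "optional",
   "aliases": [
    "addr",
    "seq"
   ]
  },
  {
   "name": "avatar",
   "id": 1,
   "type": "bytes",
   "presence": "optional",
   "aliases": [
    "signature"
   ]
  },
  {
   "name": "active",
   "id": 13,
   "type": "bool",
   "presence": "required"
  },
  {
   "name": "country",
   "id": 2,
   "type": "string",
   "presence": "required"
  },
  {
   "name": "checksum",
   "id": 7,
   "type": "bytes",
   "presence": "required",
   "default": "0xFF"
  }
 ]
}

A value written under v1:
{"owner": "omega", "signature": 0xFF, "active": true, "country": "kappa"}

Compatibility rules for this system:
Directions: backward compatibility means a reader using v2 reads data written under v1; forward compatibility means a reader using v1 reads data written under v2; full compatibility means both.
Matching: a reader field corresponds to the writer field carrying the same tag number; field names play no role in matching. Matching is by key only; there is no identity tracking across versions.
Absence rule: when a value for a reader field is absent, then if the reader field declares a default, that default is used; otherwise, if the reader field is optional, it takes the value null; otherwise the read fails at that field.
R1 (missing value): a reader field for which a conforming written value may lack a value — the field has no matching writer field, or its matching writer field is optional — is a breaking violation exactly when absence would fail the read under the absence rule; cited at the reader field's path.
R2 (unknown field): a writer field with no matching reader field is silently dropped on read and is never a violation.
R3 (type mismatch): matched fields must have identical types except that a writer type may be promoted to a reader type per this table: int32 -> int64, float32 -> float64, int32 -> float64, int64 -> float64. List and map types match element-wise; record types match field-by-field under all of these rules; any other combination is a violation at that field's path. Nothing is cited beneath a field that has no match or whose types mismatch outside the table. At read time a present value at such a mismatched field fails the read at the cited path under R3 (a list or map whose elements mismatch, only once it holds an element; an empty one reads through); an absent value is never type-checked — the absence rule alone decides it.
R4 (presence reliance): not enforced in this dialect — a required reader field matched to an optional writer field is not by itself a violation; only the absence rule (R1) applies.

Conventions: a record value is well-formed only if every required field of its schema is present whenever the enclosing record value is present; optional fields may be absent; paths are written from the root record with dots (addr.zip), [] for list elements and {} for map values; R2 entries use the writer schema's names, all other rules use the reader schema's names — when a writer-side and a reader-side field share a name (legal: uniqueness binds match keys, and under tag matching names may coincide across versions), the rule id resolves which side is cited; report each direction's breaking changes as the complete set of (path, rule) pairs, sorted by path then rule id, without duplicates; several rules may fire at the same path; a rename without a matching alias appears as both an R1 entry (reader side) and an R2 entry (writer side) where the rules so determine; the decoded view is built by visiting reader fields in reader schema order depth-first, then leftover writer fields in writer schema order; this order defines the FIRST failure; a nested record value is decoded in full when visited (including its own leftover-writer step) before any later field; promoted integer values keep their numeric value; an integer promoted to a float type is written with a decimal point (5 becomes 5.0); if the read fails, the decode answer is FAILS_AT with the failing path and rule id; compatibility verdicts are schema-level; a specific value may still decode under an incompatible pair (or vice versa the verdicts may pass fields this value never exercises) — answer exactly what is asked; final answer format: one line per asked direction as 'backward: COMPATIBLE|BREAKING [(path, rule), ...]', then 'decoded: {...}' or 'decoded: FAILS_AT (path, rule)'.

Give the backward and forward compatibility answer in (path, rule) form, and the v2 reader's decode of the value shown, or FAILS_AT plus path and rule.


each type pair in Ticket: writer, then reader
backward for Ticket (reader v2, writer v1):
  owner <- owner (string -> string, writer required)
  duration <- duration (int32 -> int32, writer optional)
  attempts <- seq (int32 -> int32, writer optional)
  avatar <- signature (bytes -> bytes, writer optional)
  active <- active (bool -> bool, writer required)
  country <- country (string -> string, writer required)
  checksum has no writer counterpart
  nothing fires on Ticket: backward is COMPATIBLE
forward for Ticket (reader v1, writer v2):
  owner <- owner (string -> string, writer required)
  duration <- duration (int32 -> int32, writer optional)
  seq <- attempts (int32 -> int32, writer optional)
  signature <- avatar (bytes -> bytes, writer optional)
  active <- active (bool -> bool, writer required)
  country <- country (string -> string, writer required)
  checksum (writer side), unknown to reader
  nothing fires on Ticket: forward is COMPATIBLE
decode (reader v2):
  owner := "omega"
  duration := null (not supplied -> null)
  attempts := null (not supplied -> null)
  avatar := 0xFF (from writer signature)
  active := true
  country := "kappa"
  checksum := 0xFF (no value, default fills)
  => decoded: {"owner": "omega", "duration": null, "attempts": null, "avatar": 0xFF, "active": true, "country": "kappa", "checksum": 0xFF}

backward: COMPATIBLE []; forward: COMPATIBLE []; decoded: {"owner": "omega", "duration": null, "attempts": null, "avatar": 0xFF, "active": true, "country": "kappa", "checksum": 0xFF}


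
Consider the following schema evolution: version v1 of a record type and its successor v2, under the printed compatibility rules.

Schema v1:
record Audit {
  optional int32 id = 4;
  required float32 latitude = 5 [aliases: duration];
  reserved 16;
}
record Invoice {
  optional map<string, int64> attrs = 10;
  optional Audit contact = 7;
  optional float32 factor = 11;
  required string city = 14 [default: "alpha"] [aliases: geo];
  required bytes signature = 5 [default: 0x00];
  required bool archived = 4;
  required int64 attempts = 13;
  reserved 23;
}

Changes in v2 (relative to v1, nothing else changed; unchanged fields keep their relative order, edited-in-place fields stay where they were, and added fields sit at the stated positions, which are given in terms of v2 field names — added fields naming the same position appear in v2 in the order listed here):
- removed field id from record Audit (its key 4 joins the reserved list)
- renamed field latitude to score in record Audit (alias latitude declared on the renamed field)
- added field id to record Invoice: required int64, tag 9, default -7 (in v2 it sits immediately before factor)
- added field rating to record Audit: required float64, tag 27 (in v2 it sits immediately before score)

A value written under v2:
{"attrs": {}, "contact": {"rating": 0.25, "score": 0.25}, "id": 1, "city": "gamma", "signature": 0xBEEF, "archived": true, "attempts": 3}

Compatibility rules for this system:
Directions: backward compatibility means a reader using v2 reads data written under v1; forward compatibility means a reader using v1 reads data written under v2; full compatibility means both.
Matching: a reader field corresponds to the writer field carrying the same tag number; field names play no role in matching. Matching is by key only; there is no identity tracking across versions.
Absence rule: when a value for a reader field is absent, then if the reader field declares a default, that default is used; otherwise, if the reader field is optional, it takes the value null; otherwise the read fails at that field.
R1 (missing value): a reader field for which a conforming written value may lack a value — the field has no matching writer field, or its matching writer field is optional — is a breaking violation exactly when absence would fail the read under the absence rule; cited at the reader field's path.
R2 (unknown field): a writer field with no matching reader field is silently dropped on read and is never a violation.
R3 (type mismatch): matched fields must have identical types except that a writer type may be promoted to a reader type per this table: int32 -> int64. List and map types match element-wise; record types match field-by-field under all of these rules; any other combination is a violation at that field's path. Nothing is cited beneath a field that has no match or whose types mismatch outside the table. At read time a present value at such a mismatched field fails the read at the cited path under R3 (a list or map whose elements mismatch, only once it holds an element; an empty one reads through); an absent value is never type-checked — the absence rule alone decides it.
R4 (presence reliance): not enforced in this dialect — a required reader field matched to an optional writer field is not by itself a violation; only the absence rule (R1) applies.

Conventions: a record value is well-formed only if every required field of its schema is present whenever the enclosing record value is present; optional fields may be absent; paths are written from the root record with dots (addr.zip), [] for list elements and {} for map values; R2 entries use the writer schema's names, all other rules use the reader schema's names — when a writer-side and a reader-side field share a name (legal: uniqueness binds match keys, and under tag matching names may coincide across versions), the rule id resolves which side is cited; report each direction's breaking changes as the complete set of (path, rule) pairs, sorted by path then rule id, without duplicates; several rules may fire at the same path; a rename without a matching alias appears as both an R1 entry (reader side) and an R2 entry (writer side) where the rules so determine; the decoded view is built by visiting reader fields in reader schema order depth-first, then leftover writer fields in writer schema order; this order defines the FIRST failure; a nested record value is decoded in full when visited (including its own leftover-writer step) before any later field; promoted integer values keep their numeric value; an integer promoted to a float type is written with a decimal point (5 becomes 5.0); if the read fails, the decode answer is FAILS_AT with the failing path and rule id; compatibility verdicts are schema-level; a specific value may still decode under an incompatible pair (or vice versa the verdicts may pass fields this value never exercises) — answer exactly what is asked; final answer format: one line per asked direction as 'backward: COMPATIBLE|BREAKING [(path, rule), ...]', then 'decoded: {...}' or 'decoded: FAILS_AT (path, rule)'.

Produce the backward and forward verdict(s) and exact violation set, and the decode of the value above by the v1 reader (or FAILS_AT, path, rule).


backward: BREAKING [(contact.rating, R1)]; forward: COMPATIBLE []; decoded: {"attrs": {}, "contact": {"id": null, "latitude": 0.25}, "factor": null, "city": "gamma", "signature": 0xBEEF, "archived": true, "attempts": 3}

the writer's type comes first in each Invoice pair
backward for Invoice (reader v2, writer v1):
  attrs: map<string, int64> -> map<string, int64>, writer optional; from attrs
  contact: Audit -> Audit, writer optional; from contact
  id: no writer match
  factor: float32 -> float32, writer optional; from factor
  city: string -> string, writer required; from city
  signature: bytes -> bytes, writer required; from signature
  archived: bool -> bool, writer required; from archived
  attempts: int64 -> int64, writer required; from attempts
  contact.rating: no writer match
  contact.score: float32 -> float32, writer required; from contact.latitude
  contact.id (writer side), unknown to reader
  R1 fires at contact.rating
  backward on Invoice therefore BREAKING (1)
forward for Invoice (reader v1, writer v2):
  attrs: map<string, int64> -> map<string, int64>, writer optional; from attrs
  contact: Audit -> Audit, writer optional; from contact
  factor: float32 -> float32, writer optional; from factor
  city: string -> string, writer required; from city
  signature: bytes -> bytes, writer required; from signature
  archived: bool -> bool, writer required; from archived
  attempts: int64 -> int64, writer required; from attempts
  id (writer side), unknown to reader
  contact.id: no writer match
  contact.latitude: float32 -> float32, writer required; from contact.score
  contact.rating (writer side), unknown to reader
  => forward: COMPATIBLE
decoding the Invoice value with the v1 reader:
  attrs := {}
  contact.id := null (missing; optional => null)
  contact.latitude := 0.25 (from writer score)
  writer contact.rating: no reader field; dropped
  factor := null (missing; optional => null)
  city := "gamma"
  signature := 0xBEEF
  archived := true
  attempts := 3
  writer id: no reader field; dropped
  => decoded: {"attrs": {}, "contact": {"id": null, "latitude": 0.25}, "factor": null, "city": "gamma", "signature": 0xBEEF, "archived": true, "attempts": 3}


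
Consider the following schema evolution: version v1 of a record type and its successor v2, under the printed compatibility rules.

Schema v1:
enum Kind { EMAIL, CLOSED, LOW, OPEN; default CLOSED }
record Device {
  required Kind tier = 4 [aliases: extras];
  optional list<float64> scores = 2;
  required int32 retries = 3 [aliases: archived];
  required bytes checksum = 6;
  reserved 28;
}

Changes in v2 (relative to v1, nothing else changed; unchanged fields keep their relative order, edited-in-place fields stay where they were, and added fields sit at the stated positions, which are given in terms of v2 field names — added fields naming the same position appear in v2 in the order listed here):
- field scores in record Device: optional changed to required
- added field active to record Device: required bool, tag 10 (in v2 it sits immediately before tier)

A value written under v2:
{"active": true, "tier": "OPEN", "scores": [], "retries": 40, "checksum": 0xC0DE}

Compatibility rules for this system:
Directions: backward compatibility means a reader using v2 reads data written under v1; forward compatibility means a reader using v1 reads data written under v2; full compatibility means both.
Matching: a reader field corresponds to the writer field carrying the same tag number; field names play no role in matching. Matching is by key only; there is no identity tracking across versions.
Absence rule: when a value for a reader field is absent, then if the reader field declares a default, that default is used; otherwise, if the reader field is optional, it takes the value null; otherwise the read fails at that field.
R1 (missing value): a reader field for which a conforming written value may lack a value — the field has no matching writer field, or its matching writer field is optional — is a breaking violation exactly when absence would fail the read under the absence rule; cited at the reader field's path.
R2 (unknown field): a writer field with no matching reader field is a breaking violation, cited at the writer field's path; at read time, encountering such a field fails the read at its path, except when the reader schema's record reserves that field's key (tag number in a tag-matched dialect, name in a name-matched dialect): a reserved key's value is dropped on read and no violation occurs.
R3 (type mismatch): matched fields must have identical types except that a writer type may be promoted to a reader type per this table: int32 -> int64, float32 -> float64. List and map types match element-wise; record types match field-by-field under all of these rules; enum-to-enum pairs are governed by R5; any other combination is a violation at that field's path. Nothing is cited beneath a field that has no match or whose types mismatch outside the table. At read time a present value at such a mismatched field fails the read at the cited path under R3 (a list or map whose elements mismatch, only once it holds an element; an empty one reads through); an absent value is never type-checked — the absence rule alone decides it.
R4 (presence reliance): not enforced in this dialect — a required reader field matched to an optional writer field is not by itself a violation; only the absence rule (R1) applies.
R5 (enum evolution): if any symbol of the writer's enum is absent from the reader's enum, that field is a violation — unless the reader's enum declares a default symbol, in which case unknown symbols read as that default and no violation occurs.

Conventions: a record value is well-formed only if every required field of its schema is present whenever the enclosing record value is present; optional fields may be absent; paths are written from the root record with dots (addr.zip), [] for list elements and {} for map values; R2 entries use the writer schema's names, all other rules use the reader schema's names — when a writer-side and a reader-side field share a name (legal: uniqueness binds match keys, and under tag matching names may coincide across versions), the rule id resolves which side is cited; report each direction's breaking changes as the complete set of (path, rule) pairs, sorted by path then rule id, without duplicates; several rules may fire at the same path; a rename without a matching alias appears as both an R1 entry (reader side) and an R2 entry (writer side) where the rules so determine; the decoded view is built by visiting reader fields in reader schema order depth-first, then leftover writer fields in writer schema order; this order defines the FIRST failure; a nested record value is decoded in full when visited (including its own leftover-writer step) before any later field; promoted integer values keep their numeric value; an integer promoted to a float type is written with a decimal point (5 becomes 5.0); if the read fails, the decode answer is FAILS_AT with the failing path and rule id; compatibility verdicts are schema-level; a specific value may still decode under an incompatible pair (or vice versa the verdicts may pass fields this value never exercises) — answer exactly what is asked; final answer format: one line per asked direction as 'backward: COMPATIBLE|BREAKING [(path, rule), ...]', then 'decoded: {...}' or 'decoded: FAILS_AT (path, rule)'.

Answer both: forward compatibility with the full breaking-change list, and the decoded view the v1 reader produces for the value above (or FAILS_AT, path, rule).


forward: BREAKING [(active, R2)]; decoded: FAILS_AT (active, R2)

arrows below run writer -> reader for Device
forward pass over Device, reader schema v1, writer schema v2:
  Kind -> Kind, writer required: tier aligns to tier
  list<float64> -> list<float64>, writer required: scores aligns to scores
  int32 -> int32, writer required: retries aligns to retries
  bytes -> bytes, writer required: checksum aligns to checksum
  writer field active has no reader counterpart
  breaking: (active, R2)
  => forward verdict for Device: BREAKING, 1 violation(s)
decode walk for Device under reader schema v1:
  tier := "OPEN"
  scores := []
  retries := 40
  checksum := 0xC0DE
  read fails at active under R2 (unknown field)
  => FAILS_AT (active, R2)
diffs on Device not affecting the asked answer:
  field scores in record Device: optional changed to required -> its effect on Device is confined to the backward direction, not asked


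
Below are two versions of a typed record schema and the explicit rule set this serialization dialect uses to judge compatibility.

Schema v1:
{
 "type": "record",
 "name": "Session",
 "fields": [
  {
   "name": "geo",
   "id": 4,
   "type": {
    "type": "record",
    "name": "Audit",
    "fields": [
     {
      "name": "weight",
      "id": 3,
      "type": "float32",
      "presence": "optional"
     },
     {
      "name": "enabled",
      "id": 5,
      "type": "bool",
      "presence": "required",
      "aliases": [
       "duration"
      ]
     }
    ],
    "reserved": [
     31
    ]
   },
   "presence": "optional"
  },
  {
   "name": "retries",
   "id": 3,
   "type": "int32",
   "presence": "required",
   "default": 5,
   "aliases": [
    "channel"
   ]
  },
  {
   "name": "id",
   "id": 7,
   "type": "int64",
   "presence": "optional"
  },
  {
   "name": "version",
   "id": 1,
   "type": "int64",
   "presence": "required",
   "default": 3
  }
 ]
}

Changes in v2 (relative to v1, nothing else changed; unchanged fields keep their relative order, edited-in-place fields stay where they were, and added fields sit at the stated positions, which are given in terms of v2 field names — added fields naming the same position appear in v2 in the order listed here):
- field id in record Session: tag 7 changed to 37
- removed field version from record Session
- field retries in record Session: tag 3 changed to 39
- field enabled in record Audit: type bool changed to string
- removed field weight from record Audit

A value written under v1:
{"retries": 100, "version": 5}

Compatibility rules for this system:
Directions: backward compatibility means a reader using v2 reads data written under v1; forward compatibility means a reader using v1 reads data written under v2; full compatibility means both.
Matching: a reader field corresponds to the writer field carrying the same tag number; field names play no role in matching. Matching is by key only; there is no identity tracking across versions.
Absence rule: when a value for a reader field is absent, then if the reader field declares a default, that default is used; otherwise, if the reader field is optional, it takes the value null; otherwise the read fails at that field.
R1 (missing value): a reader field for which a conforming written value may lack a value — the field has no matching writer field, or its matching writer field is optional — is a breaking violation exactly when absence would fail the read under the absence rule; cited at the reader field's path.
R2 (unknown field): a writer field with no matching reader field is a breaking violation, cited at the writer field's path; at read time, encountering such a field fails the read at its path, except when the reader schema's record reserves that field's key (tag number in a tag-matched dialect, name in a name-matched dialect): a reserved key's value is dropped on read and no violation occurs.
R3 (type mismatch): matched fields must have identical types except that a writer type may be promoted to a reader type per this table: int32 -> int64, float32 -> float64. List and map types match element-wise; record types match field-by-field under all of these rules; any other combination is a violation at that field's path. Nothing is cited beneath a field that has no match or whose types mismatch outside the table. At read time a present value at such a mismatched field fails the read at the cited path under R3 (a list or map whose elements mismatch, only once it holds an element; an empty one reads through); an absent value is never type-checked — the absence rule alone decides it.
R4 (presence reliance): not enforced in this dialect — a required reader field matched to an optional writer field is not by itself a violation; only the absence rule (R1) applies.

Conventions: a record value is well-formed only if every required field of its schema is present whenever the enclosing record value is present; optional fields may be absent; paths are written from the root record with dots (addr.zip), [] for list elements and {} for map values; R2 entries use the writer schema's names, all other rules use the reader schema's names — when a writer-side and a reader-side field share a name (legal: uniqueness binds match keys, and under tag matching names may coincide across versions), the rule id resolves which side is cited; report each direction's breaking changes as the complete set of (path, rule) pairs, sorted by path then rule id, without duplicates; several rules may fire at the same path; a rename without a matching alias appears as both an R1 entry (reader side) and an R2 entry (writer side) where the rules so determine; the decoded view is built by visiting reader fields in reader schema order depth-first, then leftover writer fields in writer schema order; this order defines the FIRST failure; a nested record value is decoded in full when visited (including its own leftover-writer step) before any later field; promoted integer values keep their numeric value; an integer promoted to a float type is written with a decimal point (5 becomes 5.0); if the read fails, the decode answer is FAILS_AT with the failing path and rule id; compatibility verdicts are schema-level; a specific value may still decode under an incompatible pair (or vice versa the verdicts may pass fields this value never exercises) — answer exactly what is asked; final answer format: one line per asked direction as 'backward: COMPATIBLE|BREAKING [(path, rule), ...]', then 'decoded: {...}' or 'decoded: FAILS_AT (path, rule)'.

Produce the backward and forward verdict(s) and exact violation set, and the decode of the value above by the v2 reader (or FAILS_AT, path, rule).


backward: BREAKING [(geo.enabled, R3), (geo.weight, R2), (id, R2), (retries, R2), (version, R2)]; forward: BREAKING [(geo.enabled, R3), (id, R2), (retries, R2)]; decoded: FAILS_AT (retries, R2)

arrows below run writer -> reader for Session
backward analysis of Session with v2 as reader and v1 as writer:
  Audit -> Audit, writer optional: geo aligns to geo
  retries: no writer-side match
  id: no writer-side match
  retries (writer side), unknown to reader
  id (writer side), unknown to reader
  version (writer side), unknown to reader
  bool -> string, writer required: geo.enabled aligns to geo.enabled
  geo.weight (writer side), unknown to reader
  rule R3 violated at geo.enabled
  rule R2 violated at geo.weight
  rule R2 violated at id
  rule R2 violated at retries
  rule R2 violated at version
  => backward: BREAKING (5)
forward analysis of Session with v1 as reader and v2 as writer:
  Audit -> Audit, writer optional: geo aligns to geo
  retries: no writer-side match
  id: no writer-side match
  version: no writer-side match
  retries (writer side), unknown to reader
  id (writer side), unknown to reader
  geo.weight: no writer-side match
  string -> bool, writer required: geo.enabled aligns to geo.enabled
  rule R3 violated at geo.enabled
  rule R2 violated at id
  rule R2 violated at retries
  => forward: BREAKING (3)
migrating the Session value to v2:
  geo := null (missing; optional => null)
  retries := 5 (missing; default applied)
  id := null (missing; optional => null)
  read fails at retries under R2 (unknown field)
  => FAILS_AT (retries, R2)


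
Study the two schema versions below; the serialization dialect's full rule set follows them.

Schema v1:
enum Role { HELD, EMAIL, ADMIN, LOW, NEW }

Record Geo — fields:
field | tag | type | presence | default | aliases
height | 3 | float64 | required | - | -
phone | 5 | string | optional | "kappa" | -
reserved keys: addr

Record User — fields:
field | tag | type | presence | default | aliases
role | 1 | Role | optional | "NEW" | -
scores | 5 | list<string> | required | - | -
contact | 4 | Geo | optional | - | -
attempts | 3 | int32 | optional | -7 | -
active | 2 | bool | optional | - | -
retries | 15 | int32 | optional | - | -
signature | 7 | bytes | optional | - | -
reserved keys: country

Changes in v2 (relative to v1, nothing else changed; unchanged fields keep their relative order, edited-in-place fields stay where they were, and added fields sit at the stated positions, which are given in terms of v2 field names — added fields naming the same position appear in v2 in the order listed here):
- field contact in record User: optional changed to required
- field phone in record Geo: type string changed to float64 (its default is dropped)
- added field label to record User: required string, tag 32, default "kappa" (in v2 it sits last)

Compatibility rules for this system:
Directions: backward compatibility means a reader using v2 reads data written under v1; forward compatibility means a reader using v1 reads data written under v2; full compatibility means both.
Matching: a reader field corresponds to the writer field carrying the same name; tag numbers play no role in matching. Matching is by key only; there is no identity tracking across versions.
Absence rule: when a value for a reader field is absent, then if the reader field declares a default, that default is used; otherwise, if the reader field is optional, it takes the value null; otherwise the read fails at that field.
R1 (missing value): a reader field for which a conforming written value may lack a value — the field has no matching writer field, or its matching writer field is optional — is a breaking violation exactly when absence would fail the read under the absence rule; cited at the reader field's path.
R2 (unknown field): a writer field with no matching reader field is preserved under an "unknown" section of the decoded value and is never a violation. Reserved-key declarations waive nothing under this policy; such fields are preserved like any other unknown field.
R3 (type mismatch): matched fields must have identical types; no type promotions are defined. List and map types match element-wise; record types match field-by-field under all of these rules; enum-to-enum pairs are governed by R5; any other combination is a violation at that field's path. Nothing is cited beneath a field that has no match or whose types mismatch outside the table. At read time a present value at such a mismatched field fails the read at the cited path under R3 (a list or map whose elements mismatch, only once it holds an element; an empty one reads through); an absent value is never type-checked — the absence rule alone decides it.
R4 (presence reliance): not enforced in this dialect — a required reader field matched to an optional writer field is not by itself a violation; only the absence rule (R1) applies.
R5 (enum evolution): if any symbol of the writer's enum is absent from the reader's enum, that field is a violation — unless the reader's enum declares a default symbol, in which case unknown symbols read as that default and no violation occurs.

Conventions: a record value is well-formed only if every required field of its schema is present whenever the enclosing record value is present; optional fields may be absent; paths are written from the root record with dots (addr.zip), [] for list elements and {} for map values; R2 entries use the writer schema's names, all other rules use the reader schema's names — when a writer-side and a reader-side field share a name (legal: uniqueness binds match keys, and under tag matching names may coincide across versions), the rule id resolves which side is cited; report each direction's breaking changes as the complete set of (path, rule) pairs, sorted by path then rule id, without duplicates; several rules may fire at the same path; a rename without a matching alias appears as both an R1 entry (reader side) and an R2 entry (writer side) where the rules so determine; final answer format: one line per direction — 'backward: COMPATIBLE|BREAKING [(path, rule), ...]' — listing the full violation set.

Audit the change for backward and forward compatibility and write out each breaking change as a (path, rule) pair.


backward: BREAKING [(contact, R1), (contact.phone, R3)]; forward: BREAKING [(contact.phone, R3)]

arrows below run writer -> reader for User
backward for User (reader v2, writer v1):
  role: Role -> Role, writer optional; from role
  scores: list<string> -> list<string>, writer required; from scores
  contact: Geo -> Geo, writer optional; from contact
  attempts: int32 -> int32, writer optional; from attempts
  active: bool -> bool, writer optional; from active
  retries: int32 -> int32, writer optional; from retries
  signature: bytes -> bytes, writer optional; from signature
  label: no writer-side match
  contact.height: float64 -> float64, writer required; from contact.height
  contact.phone: string -> float64, writer optional; from contact.phone
  violation R1 at contact
  violation R3 at contact.phone
  => 2 violation(s): backward is BREAKING for User
forward for User (reader v1, writer v2):
  role: Role -> Role, writer optional; from role
  scores: list<string> -> list<string>, writer required; from scores
  contact: Geo -> Geo, writer required; from contact
  attempts: int32 -> int32, writer optional; from attempts
  active: bool -> bool, writer optional; from active
  retries: int32 -> int32, writer optional; from retries
  signature: bytes -> bytes, writer optional; from signature
  leftover writer field: label
  contact.height: float64 -> float64, writer required; from contact.height
  contact.phone: float64 -> string, writer optional; from contact.phone
  violation R3 at contact.phone
  => 1 violation(s): forward is BREAKING for User


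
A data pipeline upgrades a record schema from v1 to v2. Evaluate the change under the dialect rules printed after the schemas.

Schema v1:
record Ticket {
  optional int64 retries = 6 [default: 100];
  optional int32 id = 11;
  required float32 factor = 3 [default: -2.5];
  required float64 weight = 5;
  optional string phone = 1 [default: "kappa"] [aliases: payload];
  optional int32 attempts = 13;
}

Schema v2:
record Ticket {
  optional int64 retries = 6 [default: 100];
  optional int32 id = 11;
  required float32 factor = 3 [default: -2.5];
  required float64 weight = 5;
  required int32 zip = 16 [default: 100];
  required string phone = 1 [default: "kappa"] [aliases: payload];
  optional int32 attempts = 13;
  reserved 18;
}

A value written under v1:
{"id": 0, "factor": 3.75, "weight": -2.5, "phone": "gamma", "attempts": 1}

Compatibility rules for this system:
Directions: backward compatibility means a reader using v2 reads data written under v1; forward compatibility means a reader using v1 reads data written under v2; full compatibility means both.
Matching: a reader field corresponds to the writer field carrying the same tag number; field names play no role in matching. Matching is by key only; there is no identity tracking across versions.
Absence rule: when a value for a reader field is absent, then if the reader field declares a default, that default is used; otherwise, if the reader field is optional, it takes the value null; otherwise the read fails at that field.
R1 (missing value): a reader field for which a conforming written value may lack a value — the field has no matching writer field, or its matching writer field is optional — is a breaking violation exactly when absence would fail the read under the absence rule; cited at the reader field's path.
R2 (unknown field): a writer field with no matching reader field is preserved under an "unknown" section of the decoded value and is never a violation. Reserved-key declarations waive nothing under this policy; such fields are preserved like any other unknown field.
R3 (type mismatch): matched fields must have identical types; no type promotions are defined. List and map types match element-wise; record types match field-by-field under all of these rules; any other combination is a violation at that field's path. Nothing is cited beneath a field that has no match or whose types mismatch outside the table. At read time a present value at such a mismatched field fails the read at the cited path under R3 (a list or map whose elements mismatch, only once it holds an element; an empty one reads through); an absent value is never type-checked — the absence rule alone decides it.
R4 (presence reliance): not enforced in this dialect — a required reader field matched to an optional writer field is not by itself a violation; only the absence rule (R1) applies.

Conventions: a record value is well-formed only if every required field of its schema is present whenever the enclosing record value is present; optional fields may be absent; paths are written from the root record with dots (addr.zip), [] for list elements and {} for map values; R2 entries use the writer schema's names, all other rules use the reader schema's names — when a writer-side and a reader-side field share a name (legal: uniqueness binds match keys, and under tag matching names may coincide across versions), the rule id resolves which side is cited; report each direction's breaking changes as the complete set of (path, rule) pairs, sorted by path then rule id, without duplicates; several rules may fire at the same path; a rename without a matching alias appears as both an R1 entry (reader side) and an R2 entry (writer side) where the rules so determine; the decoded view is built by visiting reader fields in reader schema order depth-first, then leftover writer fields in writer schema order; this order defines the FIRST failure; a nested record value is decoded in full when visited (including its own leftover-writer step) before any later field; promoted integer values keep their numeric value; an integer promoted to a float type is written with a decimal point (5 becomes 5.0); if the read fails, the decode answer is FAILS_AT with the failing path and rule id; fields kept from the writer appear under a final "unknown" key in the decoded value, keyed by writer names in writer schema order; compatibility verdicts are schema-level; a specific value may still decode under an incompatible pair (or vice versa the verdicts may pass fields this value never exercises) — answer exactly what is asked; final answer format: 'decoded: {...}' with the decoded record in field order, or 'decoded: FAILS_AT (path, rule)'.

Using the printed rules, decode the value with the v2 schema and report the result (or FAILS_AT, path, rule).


in Ticket below, arrows point writer -> reader
decode walk for Ticket under reader schema v2:
  retries := 100 (no value, default fills)
  id := 0
  factor := 3.75
  weight := -2.5
  zip := 100 (no value, default fills)
  phone := "gamma"
  attempts := 1
  => decoded: {"retries": 100, "id": 0, "factor": 3.75, "weight": -2.5, "zip": 100, "phone": "gamma", "attempts": 1}
the rest of the Ticket diff is inert for this question:
  field phone in record Ticket: optional changed to required -> fires no rule on Ticket under this dialect and leaves the result unchanged

decoded: {"retries": 100, "id": 0, "factor": 3.75, "weight": -2.5, "zip": 100, "phone": "gamma", "attempts": 1}


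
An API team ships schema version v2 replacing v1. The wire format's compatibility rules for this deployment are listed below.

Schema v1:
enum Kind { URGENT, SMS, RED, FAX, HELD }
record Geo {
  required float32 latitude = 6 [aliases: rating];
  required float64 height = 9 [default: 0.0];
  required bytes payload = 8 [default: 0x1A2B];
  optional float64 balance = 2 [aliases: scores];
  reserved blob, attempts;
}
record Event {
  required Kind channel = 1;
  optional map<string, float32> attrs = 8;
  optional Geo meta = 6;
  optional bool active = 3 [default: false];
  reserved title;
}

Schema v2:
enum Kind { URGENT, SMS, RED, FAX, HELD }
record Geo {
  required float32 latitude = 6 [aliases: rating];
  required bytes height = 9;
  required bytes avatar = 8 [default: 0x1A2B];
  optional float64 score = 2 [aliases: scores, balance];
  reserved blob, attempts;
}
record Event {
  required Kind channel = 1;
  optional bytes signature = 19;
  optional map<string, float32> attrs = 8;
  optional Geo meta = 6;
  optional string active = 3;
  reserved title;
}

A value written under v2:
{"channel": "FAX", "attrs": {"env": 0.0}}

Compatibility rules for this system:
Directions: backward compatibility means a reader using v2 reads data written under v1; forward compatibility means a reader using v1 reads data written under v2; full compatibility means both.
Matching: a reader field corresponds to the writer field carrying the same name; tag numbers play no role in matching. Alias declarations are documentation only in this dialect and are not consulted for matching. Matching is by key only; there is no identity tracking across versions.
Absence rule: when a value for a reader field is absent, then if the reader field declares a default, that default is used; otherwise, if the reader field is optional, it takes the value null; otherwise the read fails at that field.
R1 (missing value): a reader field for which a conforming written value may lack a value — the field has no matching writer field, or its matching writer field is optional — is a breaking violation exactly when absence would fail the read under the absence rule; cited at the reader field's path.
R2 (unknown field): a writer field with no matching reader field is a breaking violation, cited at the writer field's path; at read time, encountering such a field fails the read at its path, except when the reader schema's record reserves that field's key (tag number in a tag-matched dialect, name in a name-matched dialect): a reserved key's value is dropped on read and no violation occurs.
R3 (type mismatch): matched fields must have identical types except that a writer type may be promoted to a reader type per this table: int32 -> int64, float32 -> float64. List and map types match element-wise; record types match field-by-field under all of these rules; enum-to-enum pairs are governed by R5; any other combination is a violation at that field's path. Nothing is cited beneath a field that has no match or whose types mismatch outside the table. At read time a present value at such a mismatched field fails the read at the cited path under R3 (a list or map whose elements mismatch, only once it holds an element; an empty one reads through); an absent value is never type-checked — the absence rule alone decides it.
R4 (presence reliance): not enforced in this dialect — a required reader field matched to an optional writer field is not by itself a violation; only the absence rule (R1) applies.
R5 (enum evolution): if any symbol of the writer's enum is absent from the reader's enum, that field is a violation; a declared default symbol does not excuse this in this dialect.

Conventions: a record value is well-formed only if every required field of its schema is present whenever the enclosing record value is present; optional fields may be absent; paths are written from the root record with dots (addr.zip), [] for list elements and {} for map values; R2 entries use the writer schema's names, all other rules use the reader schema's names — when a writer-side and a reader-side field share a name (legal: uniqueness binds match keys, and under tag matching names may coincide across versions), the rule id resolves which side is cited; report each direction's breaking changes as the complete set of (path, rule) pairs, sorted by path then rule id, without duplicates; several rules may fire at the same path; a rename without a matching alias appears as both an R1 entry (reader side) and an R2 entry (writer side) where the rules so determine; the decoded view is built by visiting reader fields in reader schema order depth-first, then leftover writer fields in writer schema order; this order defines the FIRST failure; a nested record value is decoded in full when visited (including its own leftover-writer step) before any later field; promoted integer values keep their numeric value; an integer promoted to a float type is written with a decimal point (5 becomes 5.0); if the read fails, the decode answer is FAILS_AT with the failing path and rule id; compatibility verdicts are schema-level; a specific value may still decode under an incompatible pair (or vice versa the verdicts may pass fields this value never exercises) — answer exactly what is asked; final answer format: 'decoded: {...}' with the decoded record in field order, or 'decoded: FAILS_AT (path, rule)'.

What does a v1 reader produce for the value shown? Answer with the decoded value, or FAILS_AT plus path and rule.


decoded: {"channel": "FAX", "attrs": {"env": 0.0}, "meta": null, "active": false}

the writer's type comes first in each Event pair
decode (reader v1):
  channel := "FAX"
  attrs := {"env": 0.0}
  meta := null (absent, optional -> null)
  active := false (absent -> default)
  => decoded: {"channel": "FAX", "attrs": {"env": 0.0}, "meta": null, "active": false}
ruling out the remaining Event differences:
  renamed field payload to avatar in record Geo -> shifts the Event verdicts, not this decode
  added field signature to record Event: optional bytes, tag 19 (in v2 it sits immediately before attrs) -> shifts the Event verdicts, not this decode
  renamed field balance to score in record Geo (alias balance declared on the renamed field) -> shifts the Event verdicts, not this decode
  field height in record Geo: type float64 changed to bytes (its default is dropped) -> shifts the Event verdicts, not this decode
  field active in record Event: type bool changed to string (its default is dropped) -> shifts the Event verdicts, not this decode
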